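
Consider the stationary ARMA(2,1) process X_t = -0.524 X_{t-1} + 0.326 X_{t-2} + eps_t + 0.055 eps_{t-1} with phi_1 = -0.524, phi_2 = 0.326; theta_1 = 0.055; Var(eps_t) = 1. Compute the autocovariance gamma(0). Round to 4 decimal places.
\gamma(0) = 2.5952

Multiply the model equation by X_{t-k} and take expectations. With theta_0 = psi_0 = 1 and psi_j the MA(infinity) weights, this gives
  gamma(k) - sum_i phi_i gamma(k-i) = c_k,
  c_k = sigma^2 * sum_{j=k..q} theta_j psi_{j-k}   (c_k = 0 for k > q),
using gamma(-m) = gamma(m).
psi-weights needed (psi_j = theta_j + sum_i phi_i psi_{j-i}):
  psi_1 = theta_1 + phi_1 = 0.055 + (-0.524) = -0.469
Right-hand sides:
  c_0 = sigma^2 (1 + theta_1 psi_1) = 1 * (1 + (0.055)(-0.469)) = 1 * 0.974205 = 0.974205
  c_1 = sigma^2 theta_1 = 1 * (0.055) = 0.055
  c_2 = 0
Equations for k = 0, 1, 2 (AR order 2, c_2 = 0):
  (E0) gamma(0) = phi_1 gamma(1) + phi_2 gamma(2) + c_0
  (E1) gamma(1) = phi_1 gamma(0) + phi_2 gamma(1) + c_1
  (E2) gamma(2) = phi_1 gamma(1) + phi_2 gamma(0)
From (E1): gamma(1) = A gamma(0) + B with
  A = phi_1 / (1 - phi_2) = -0.524 / 0.674 = -0.777448,   B = c_1 / (1 - phi_2) = 0.055 / 0.674 = 0.081602.
Insert (E2) into (E0): gamma(0) (1 - phi_2^2) = phi_1 (1 + phi_2) gamma(1) + c_0.
  phi_1 (1 + phi_2) = (-0.524)(1.326) = -0.694824,   1 - phi_2^2 = 0.893724.
Replace gamma(1) by A gamma(0) + B and collect gamma(0):
  gamma(0) [0.893724 - (-0.694824)(-0.777448)] = (-0.694824)(0.081602) + 0.974205
  gamma(0) * 0.353534 = 0.917506
  gamma(0) = 0.917506 / 0.353534 = 2.595237.
Therefore gamma(0) = 2.5952 (to 4 decimal places).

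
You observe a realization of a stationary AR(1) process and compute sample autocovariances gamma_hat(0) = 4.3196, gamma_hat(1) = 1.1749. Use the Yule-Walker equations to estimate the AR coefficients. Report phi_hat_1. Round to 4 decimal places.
\hat\phi_{1} = 0.2720

The Yule-Walker equations for an AR(p) process read, in matrix form,
  Gamma_p phi = r_p,   with   (Gamma_p)_{ij} = gamma(|i - j|),
                       (r_p)_i = gamma(i),   i,j = 1..p.
Substitute the sample gammas (Toeplitz matrix and right-hand side of size 1):
  Gamma_p = [[4.3196]]
  r_p     = [1.1749]
With p = 1 this is the single equation gamma(0) phi_1 = gamma(1):
  phi_hat_1 = gamma(1) / gamma(0) = 1.1749 / 4.3196 = 0.2720.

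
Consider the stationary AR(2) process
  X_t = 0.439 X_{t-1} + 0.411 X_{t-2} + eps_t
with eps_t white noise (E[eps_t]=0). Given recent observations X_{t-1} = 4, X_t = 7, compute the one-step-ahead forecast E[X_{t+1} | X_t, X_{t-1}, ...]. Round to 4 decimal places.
E[X_{t+1} \mid \mathcal F_t] = 4.7170

For an AR(p) model X_t = c + sum_i phi_i X_{t-i} + eps_t, the
one-step-ahead conditional mean is
  E[X_{t+1} | X_t, ...] = c + sum_i phi_i X_{t+1-i}.
Substitute known values:
  E[X_{t+1} | ...] = (0.439) * (7) + (0.411) * (4)
                   = 4.7170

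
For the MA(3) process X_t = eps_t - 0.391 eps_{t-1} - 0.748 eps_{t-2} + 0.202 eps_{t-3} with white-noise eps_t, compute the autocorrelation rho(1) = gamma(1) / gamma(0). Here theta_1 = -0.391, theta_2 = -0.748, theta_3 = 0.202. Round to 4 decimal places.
\rho(1) = -0.1424

For an MA(q) process with theta_0 = 1, the autocovariance is
  gamma(k) = sigma^2 * sum_{i=0..q-k} theta_i * theta_{i+k},
and rho(k) = gamma(k) / gamma(0). Sigma^2 cancels.
  numerator   = (1)*(-0.391) + (-0.391)*(-0.748) + (-0.748)*(0.202) = -0.249628.
  denominator = (1)^2 + (-0.391)^2 + (-0.748)^2 + (0.202)^2 = 1.753189.
  rho(1) = -0.249628 / 1.753189 = -0.1424.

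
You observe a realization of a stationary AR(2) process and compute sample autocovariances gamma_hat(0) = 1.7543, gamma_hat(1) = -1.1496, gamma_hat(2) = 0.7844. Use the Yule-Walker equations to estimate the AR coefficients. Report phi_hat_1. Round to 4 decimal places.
\hat\phi_{1} = -0.6350

The Yule-Walker equations for an AR(p) process read, in matrix form,
  Gamma_p phi = r_p,   with   (Gamma_p)_{ij} = gamma(|i - j|),
                       (r_p)_i = gamma(i),   i,j = 1..p.
Substitute the sample gammas (Toeplitz matrix and right-hand side of size 2):
  Gamma_p = [[1.7543, -1.1496], [-1.1496, 1.7543]]
  r_p     = [-1.1496, 0.7844]
Written out:
  1.7543 phi_1 - 1.1496 phi_2 = -1.1496
  -1.1496 phi_1 + 1.7543 phi_2 = 0.7844
Solve by Cramer's rule:
  det = gamma(0)^2 - gamma(1)^2 = (1.7543)^2 - (-1.1496)^2 = 3.07756849 - 1.32158016 = 1.75598833
  phi_hat_1 = [gamma(1) gamma(0) - gamma(1) gamma(2)] / det = [(-1.1496)(1.7543) - (-1.1496)(0.7844)] / 1.75598833 = -1.11499704 / 1.75598833 = -0.635
  phi_hat_2 = [gamma(0) gamma(2) - gamma(1)^2] / det = [(1.7543)(0.7844) - (-1.1496)^2] / 1.75598833 = 0.05449276 / 1.75598833 = 0.031
So phi_hat = [-0.6350, 0.0310].
Therefore phi_hat_1 = -0.6350.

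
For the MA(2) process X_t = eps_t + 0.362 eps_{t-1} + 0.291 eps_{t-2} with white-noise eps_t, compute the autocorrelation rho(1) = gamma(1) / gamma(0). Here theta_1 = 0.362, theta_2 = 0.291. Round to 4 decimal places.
\rho(1) = 0.3844

For an MA(q) process with theta_0 = 1, the autocovariance is
  gamma(k) = sigma^2 * sum_{i=0..q-k} theta_i * theta_{i+k},
and rho(k) = gamma(k) / gamma(0). Sigma^2 cancels.
  numerator   = (1)*(0.362) + (0.362)*(0.291) = 0.467342.
  denominator = (1)^2 + (0.362)^2 + (0.291)^2 = 1.215725.
  rho(1) = 0.467342 / 1.215725 = 0.3844.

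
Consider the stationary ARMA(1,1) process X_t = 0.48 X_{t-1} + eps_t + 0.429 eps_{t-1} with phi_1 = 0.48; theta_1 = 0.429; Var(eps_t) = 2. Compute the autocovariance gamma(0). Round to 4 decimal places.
\gamma(0) = 4.1473

Multiply the model equation by X_{t-k} and take expectations. With theta_0 = psi_0 = 1 and psi_j the MA(infinity) weights, this gives
  gamma(k) - sum_i phi_i gamma(k-i) = c_k,
  c_k = sigma^2 * sum_{j=k..q} theta_j psi_{j-k}   (c_k = 0 for k > q),
using gamma(-m) = gamma(m).
psi-weights needed (psi_j = theta_j + sum_i phi_i psi_{j-i}):
  psi_1 = theta_1 + phi_1 = 0.429 + (0.48) = 0.909
Right-hand sides:
  c_0 = sigma^2 (1 + theta_1 psi_1) = 2 * (1 + (0.429)(0.909)) = 2 * 1.389961 = 2.779922
  c_1 = sigma^2 theta_1 = 2 * (0.429) = 0.858
  c_2 = 0
Equations for k = 0 and k = 1 (AR order 1):
  gamma(0) = phi_1 gamma(1) + c_0
  gamma(1) = phi_1 gamma(0) + c_1
Substituting the second into the first: gamma(0) (1 - phi_1^2) = c_0 + phi_1 c_1, so
  gamma(0) = (c_0 + phi_1 c_1) / (1 - phi_1^2) = (2.779922 + (0.48)(0.858)) / (1 - (0.48)^2) = 3.191762 / 0.7696 = 4.1473.
Therefore gamma(0) = 4.1473 (to 4 decimal places).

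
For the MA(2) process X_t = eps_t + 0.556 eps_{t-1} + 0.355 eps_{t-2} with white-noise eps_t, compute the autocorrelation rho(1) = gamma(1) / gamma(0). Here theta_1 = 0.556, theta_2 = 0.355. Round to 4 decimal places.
\rho(1) = 0.5249

For an MA(q) process with theta_0 = 1, the autocovariance is
  gamma(k) = sigma^2 * sum_{i=0..q-k} theta_i * theta_{i+k},
and rho(k) = gamma(k) / gamma(0). Sigma^2 cancels.
  numerator   = (1)*(0.556) + (0.556)*(0.355) = 0.75338.
  denominator = (1)^2 + (0.556)^2 + (0.355)^2 = 1.435161.
  rho(1) = 0.75338 / 1.435161 = 0.5249.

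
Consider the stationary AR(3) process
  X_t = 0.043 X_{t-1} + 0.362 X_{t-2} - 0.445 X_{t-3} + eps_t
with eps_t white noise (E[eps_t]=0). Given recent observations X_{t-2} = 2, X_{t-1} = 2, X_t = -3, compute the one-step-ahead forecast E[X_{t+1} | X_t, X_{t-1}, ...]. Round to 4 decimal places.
E[X_{t+1} \mid \mathcal F_t] = -0.2950

For an AR(p) model X_t = c + sum_i phi_i X_{t-i} + eps_t, the
one-step-ahead conditional mean is
  E[X_{t+1} | X_t, ...] = c + sum_i phi_i X_{t+1-i}.
Substitute known values:
  E[X_{t+1} | ...] = (0.043) * (-3) + (0.362) * (2) + (-0.445) * (2)
                   = -0.2950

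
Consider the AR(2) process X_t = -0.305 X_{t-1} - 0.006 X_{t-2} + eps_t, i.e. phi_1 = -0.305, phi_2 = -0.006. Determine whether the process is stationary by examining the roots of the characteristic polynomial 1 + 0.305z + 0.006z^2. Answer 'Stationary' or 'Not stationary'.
\text{Stationary}

The AR(p) characteristic polynomial is P(z) = 1 + 0.305z + 0.006z^2.
Stationarity requires all roots to lie outside the unit circle, i.e. |z| > 1 for every root.
Set 1 + (0.305) z + (0.006) z^2 = 0, i.e. a z^2 + b z + c = 0 with a = 0.006, b = 0.305, c = 1.
Discriminant D = b^2 - 4ac = (0.305)^2 - 4*(0.006)*1 = 0.093025 - (0.024) = 0.069025.
D >= 0, so the roots are real: z = (-b +/- sqrt(D)) / (2a) = (-0.305 +/- 0.262726) / (0.012).
  z_1 = (-0.305 + 0.262726) / (0.012) = -3.5228,   |z_1| = 3.5228.
  z_2 = (-0.305 - 0.262726) / (0.012) = -47.3105,   |z_2| = 47.3105.
Moduli of all roots: 3.5228, 47.3105.
All moduli strictly greater than 1? Yes.
Verdict: Stationary.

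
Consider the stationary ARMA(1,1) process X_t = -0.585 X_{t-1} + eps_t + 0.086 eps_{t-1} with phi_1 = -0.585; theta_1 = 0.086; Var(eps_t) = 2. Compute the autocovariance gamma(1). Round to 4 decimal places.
\gamma(1) = -1.4409

Multiply the model equation by X_{t-k} and take expectations. With theta_0 = psi_0 = 1 and psi_j the MA(infinity) weights, this gives
  gamma(k) - sum_i phi_i gamma(k-i) = c_k,
  c_k = sigma^2 * sum_{j=k..q} theta_j psi_{j-k}   (c_k = 0 for k > q),
using gamma(-m) = gamma(m).
psi-weights needed (psi_j = theta_j + sum_i phi_i psi_{j-i}):
  psi_1 = theta_1 + phi_1 = 0.086 + (-0.585) = -0.499
Right-hand sides:
  c_0 = sigma^2 (1 + theta_1 psi_1) = 2 * (1 + (0.086)(-0.499)) = 2 * 0.957086 = 1.914172
  c_1 = sigma^2 theta_1 = 2 * (0.086) = 0.172
  c_2 = 0
Equations for k = 0 and k = 1 (AR order 1):
  gamma(0) = phi_1 gamma(1) + c_0
  gamma(1) = phi_1 gamma(0) + c_1
Substituting the second into the first: gamma(0) (1 - phi_1^2) = c_0 + phi_1 c_1, so
  gamma(0) = (c_0 + phi_1 c_1) / (1 - phi_1^2) = (1.914172 + (-0.585)(0.172)) / (1 - (-0.585)^2) = 1.813552 / 0.657775 = 2.757101.
  gamma(1) = phi_1 gamma(0) + c_1 = (-0.585)(2.757101) + (0.172) = -1.440904.
Therefore gamma(1) = -1.4409 (to 4 decimal places).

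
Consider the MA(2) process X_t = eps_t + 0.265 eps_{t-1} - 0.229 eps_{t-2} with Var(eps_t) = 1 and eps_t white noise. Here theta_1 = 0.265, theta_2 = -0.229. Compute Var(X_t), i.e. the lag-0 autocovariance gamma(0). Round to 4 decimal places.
\gamma(0) = 1.1227

For an MA(q) process X_t = eps_t + sum_i theta_i eps_{t-i} with
Var(eps_t) = sigma^2, the variance is
  gamma(0) = sigma^2 * (1 + sum_i theta_i^2).
  sum_i theta_i^2 = (0.265)^2 + (-0.229)^2 = 0.070225 + 0.052441 = 0.122666.
  gamma(0) = 1 * (1 + 0.122666) = 1 * 1.122666 = 1.122666, which rounds to 1.1227.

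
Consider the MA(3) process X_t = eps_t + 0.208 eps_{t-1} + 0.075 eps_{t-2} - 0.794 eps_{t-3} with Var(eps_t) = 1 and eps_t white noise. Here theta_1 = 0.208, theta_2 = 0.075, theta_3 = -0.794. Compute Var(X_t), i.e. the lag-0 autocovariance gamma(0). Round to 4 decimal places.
\gamma(0) = 1.6793

For an MA(q) process X_t = eps_t + sum_i theta_i eps_{t-i} with
Var(eps_t) = sigma^2, the variance is
  gamma(0) = sigma^2 * (1 + sum_i theta_i^2).
  sum_i theta_i^2 = (0.208)^2 + (0.075)^2 + (-0.794)^2 = 0.043264 + 0.005625 + 0.630436 = 0.679325.
  gamma(0) = 1 * (1 + 0.679325) = 1 * 1.679325 = 1.679325, which rounds to 1.6793.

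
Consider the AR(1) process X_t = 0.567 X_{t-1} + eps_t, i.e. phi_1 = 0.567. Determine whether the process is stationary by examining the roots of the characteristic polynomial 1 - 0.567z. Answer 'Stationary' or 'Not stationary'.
\text{Stationary}

The AR(p) characteristic polynomial is P(z) = 1 - 0.567z.
Stationarity requires all roots to lie outside the unit circle, i.e. |z| > 1 for every root.
This is linear in z: 1 + (-0.567) z = 0  =>  z = -1/(-0.567) = 1.763668,  |z| = 1.763668.
Moduli of all roots: 1.7637.
All moduli strictly greater than 1? Yes.
Verdict: Stationary.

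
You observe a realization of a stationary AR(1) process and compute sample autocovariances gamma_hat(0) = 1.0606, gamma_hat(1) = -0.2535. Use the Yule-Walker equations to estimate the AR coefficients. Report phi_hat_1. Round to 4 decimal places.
\hat\phi_{1} = -0.2390

The Yule-Walker equations for an AR(p) process read, in matrix form,
  Gamma_p phi = r_p,   with   (Gamma_p)_{ij} = gamma(|i - j|),
                       (r_p)_i = gamma(i),   i,j = 1..p.
Substitute the sample gammas (Toeplitz matrix and right-hand side of size 1):
  Gamma_p = [[1.0606]]
  r_p     = [-0.2535]
With p = 1 this is the single equation gamma(0) phi_1 = gamma(1):
  phi_hat_1 = gamma(1) / gamma(0) = -0.2535 / 1.0606 = -0.2390.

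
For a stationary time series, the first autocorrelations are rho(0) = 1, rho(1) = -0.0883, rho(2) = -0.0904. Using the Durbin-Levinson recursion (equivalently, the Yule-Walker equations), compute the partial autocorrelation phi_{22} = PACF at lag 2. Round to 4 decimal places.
\phi_{22} = -0.0990

The PACF at lag k is phi_{kk}, the last component of the solution
to the Yule-Walker system G_k phi = r_k where
  (G_k)_{ij} = rho(|i - j|), (r_k)_i = rho(i), i,j = 1..k.
Equivalently, Durbin-Levinson gives phi_{kk} iteratively:
  phi_{11} = rho(1)
  phi_{kk} = [rho(k) - sum_{j=1..k-1} phi_{k-1,j} rho(k-j)]
            / [1 - sum_{j=1..k-1} phi_{k-1,j} rho(j)],
  phi_{k,j} = phi_{k-1,j} - phi_{kk} phi_{k-1,k-j},  j = 1..k-1.
Step k = 1:
  phi_11 = rho(1) = -0.0883.
Step k = 2:
  phi_22 = [rho(2) - phi_11 rho(1)] / [1 - phi_11 rho(1)] = [-0.0904 - (-0.0883)(-0.0883)] / [1 - (-0.0883)(-0.0883)]
         = -0.09819689 / 0.99220311 = -0.099.
Therefore phi_{22} = -0.0990.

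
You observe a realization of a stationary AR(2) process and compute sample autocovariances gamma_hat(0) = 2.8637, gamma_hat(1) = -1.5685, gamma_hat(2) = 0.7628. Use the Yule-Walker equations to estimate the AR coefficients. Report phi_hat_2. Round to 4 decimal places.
\hat\phi_{2} = -0.0480

The Yule-Walker equations for an AR(p) process read, in matrix form,
  Gamma_p phi = r_p,   with   (Gamma_p)_{ij} = gamma(|i - j|),
                       (r_p)_i = gamma(i),   i,j = 1..p.
Substitute the sample gammas (Toeplitz matrix and right-hand side of size 2):
  Gamma_p = [[2.8637, -1.5685], [-1.5685, 2.8637]]
  r_p     = [-1.5685, 0.7628]
Written out:
  2.8637 phi_1 - 1.5685 phi_2 = -1.5685
  -1.5685 phi_1 + 2.8637 phi_2 = 0.7628
Solve by Cramer's rule:
  det = gamma(0)^2 - gamma(1)^2 = (2.8637)^2 - (-1.5685)^2 = 8.20077769 - 2.46019225 = 5.74058544
  phi_hat_1 = [gamma(1) gamma(0) - gamma(1) gamma(2)] / det = [(-1.5685)(2.8637) - (-1.5685)(0.7628)] / 5.74058544 = -3.29526165 / 5.74058544 = -0.574
  phi_hat_2 = [gamma(0) gamma(2) - gamma(1)^2] / det = [(2.8637)(0.7628) - (-1.5685)^2] / 5.74058544 = -0.27576189 / 5.74058544 = -0.048
So phi_hat = [-0.5740, -0.0480].
Therefore phi_hat_2 = -0.0480.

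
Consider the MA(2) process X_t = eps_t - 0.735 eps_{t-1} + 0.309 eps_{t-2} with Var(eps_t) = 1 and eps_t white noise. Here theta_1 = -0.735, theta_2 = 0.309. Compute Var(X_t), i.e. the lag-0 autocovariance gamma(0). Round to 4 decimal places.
\gamma(0) = 1.6357

For an MA(q) process X_t = eps_t + sum_i theta_i eps_{t-i} with
Var(eps_t) = sigma^2, the variance is
  gamma(0) = sigma^2 * (1 + sum_i theta_i^2).
  sum_i theta_i^2 = (-0.735)^2 + (0.309)^2 = 0.540225 + 0.095481 = 0.635706.
  gamma(0) = 1 * (1 + 0.635706) = 1 * 1.635706 = 1.635706, which rounds to 1.6357.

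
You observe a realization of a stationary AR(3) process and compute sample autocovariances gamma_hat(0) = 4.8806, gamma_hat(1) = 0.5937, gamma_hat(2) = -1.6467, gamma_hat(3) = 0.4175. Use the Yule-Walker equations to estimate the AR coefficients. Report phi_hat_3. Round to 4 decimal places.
\hat\phi_{3} = 0.2150

The Yule-Walker equations for an AR(p) process read, in matrix form,
  Gamma_p phi = r_p,   with   (Gamma_p)_{ij} = gamma(|i - j|),
                       (r_p)_i = gamma(i),   i,j = 1..p.
Substitute the sample gammas (Toeplitz matrix and right-hand side of size 3):
  Gamma_p = [[4.8806, 0.5937, -1.6467], [0.5937, 4.8806, 0.5937], [-1.6467, 0.5937, 4.8806]]
  r_p     = [0.5937, -1.6467, 0.4175]
Written out (R1..R3):
  (R1) 4.8806 phi_1 + 0.5937 phi_2 - 1.6467 phi_3 = 0.5937
  (R2) 0.5937 phi_1 + 4.8806 phi_2 + 0.5937 phi_3 = -1.6467
  (R3) -1.6467 phi_1 + 0.5937 phi_2 + 4.8806 phi_3 = 0.4175
Gaussian elimination:
  R2 <- R2 - (0.5937/4.8806) R1 = R2 - (0.121645) R1:  4.808379 phi_2 + 0.794013 phi_3 = -1.718921
  R3 <- R3 - (-1.6467/4.8806) R1 = R3 - (-0.337397) R1:  0.794013 phi_2 + 4.325008 phi_3 = 0.617813
  R3 <- R3 - (0.794013/4.808379) R2 = R3 - (0.165131) R2:  4.193892 phi_3 = 0.90166
Back-substitution:
  phi_hat_3 = 0.90166 / 4.193892 = 0.214994
  phi_hat_2 = (-1.718921 - (0.794013)(0.214994)) / 4.808379 = -0.392986
  phi_hat_1 = (0.5937 - (0.5937)(-0.392986) - (-1.6467)(0.214994)) / 4.8806 = 0.241988
So phi_hat = [0.2420, -0.3930, 0.2150].
Therefore phi_hat_3 = 0.2150.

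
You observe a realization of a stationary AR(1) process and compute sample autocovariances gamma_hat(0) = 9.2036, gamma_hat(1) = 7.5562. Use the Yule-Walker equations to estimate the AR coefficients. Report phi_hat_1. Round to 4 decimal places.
\hat\phi_{1} = 0.8210

The Yule-Walker equations for an AR(p) process read, in matrix form,
  Gamma_p phi = r_p,   with   (Gamma_p)_{ij} = gamma(|i - j|),
                       (r_p)_i = gamma(i),   i,j = 1..p.
Substitute the sample gammas (Toeplitz matrix and right-hand side of size 1):
  Gamma_p = [[9.2036]]
  r_p     = [7.5562]
With p = 1 this is the single equation gamma(0) phi_1 = gamma(1):
  phi_hat_1 = gamma(1) / gamma(0) = 7.5562 / 9.2036 = 0.8210.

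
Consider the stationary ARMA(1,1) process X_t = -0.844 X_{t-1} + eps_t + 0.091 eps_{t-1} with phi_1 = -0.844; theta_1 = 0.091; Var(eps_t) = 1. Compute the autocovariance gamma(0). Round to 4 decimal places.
\gamma(0) = 2.9711

Multiply the model equation by X_{t-k} and take expectations. With theta_0 = psi_0 = 1 and psi_j the MA(infinity) weights, this gives
  gamma(k) - sum_i phi_i gamma(k-i) = c_k,
  c_k = sigma^2 * sum_{j=k..q} theta_j psi_{j-k}   (c_k = 0 for k > q),
using gamma(-m) = gamma(m).
psi-weights needed (psi_j = theta_j + sum_i phi_i psi_{j-i}):
  psi_1 = theta_1 + phi_1 = 0.091 + (-0.844) = -0.753
Right-hand sides:
  c_0 = sigma^2 (1 + theta_1 psi_1) = 1 * (1 + (0.091)(-0.753)) = 1 * 0.931477 = 0.931477
  c_1 = sigma^2 theta_1 = 1 * (0.091) = 0.091
  c_2 = 0
Equations for k = 0 and k = 1 (AR order 1):
  gamma(0) = phi_1 gamma(1) + c_0
  gamma(1) = phi_1 gamma(0) + c_1
Substituting the second into the first: gamma(0) (1 - phi_1^2) = c_0 + phi_1 c_1, so
  gamma(0) = (c_0 + phi_1 c_1) / (1 - phi_1^2) = (0.931477 + (-0.844)(0.091)) / (1 - (-0.844)^2) = 0.854673 / 0.287664 = 2.971081.
Therefore gamma(0) = 2.9711 (to 4 decimal places).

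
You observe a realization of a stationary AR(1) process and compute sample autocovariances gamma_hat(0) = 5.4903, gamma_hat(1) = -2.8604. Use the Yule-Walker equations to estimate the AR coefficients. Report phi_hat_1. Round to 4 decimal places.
\hat\phi_{1} = -0.5210

The Yule-Walker equations for an AR(p) process read, in matrix form,
  Gamma_p phi = r_p,   with   (Gamma_p)_{ij} = gamma(|i - j|),
                       (r_p)_i = gamma(i),   i,j = 1..p.
Substitute the sample gammas (Toeplitz matrix and right-hand side of size 1):
  Gamma_p = [[5.4903]]
  r_p     = [-2.8604]
With p = 1 this is the single equation gamma(0) phi_1 = gamma(1):
  phi_hat_1 = gamma(1) / gamma(0) = -2.8604 / 5.4903 = -0.5210.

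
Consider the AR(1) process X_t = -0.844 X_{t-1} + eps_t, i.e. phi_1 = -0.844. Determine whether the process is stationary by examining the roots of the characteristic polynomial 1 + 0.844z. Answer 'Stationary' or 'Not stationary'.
\text{Stationary}

The AR(p) characteristic polynomial is P(z) = 1 + 0.844z.
Stationarity requires all roots to lie outside the unit circle, i.e. |z| > 1 for every root.
This is linear in z: 1 + (0.844) z = 0  =>  z = -1/(0.844) = -1.184834,  |z| = 1.184834.
Moduli of all roots: 1.1848.
All moduli strictly greater than 1? Yes.
Verdict: Stationary.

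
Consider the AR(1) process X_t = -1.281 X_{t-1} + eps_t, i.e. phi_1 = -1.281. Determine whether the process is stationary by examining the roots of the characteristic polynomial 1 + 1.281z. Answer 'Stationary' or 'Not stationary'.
\text{Not stationary}

The AR(p) characteristic polynomial is P(z) = 1 + 1.281z.
Stationarity requires all roots to lie outside the unit circle, i.e. |z| > 1 for every root.
This is linear in z: 1 + (1.281) z = 0  =>  z = -1/(1.281) = -0.78064,  |z| = 0.78064.
Moduli of all roots: 0.7806.
All moduli strictly greater than 1? No.
Verdict: Not stationary.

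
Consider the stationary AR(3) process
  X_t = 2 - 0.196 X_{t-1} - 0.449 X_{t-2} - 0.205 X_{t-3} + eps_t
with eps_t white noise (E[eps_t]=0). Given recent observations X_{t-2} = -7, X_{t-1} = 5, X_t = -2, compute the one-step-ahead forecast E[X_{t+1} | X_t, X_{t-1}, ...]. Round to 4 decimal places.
E[X_{t+1} \mid \mathcal F_t] = 1.5820

For an AR(p) model X_t = c + sum_i phi_i X_{t-i} + eps_t, the
one-step-ahead conditional mean is
  E[X_{t+1} | X_t, ...] = c + sum_i phi_i X_{t+1-i}.
Substitute known values:
  E[X_{t+1} | ...] = 2 + (-0.196) * (-2) + (-0.449) * (5) + (-0.205) * (-7)
                   = 1.5820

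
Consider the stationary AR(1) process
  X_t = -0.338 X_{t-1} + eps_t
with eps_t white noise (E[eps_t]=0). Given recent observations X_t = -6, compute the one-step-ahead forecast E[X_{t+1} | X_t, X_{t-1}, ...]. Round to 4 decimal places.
E[X_{t+1} \mid \mathcal F_t] = 2.0280

For an AR(p) model X_t = c + sum_i phi_i X_{t-i} + eps_t, the
one-step-ahead conditional mean is
  E[X_{t+1} | X_t, ...] = c + sum_i phi_i X_{t+1-i}.
Substitute known values:
  E[X_{t+1} | ...] = (-0.338) * (-6)
                   = 2.0280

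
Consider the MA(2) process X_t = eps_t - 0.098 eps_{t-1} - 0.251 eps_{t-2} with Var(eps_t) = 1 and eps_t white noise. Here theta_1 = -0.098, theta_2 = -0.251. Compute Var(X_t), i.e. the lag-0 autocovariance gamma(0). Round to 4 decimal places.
\gamma(0) = 1.0726

For an MA(q) process X_t = eps_t + sum_i theta_i eps_{t-i} with
Var(eps_t) = sigma^2, the variance is
  gamma(0) = sigma^2 * (1 + sum_i theta_i^2).
  sum_i theta_i^2 = (-0.098)^2 + (-0.251)^2 = 0.009604 + 0.063001 = 0.072605.
  gamma(0) = 1 * (1 + 0.072605) = 1 * 1.072605 = 1.072605, which rounds to 1.0726.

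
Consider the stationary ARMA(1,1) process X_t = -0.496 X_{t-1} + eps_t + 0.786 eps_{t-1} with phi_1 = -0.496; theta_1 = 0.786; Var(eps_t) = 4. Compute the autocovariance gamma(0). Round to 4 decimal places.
\gamma(0) = 4.4462

Multiply the model equation by X_{t-k} and take expectations. With theta_0 = psi_0 = 1 and psi_j the MA(infinity) weights, this gives
  gamma(k) - sum_i phi_i gamma(k-i) = c_k,
  c_k = sigma^2 * sum_{j=k..q} theta_j psi_{j-k}   (c_k = 0 for k > q),
using gamma(-m) = gamma(m).
psi-weights needed (psi_j = theta_j + sum_i phi_i psi_{j-i}):
  psi_1 = theta_1 + phi_1 = 0.786 + (-0.496) = 0.29
Right-hand sides:
  c_0 = sigma^2 (1 + theta_1 psi_1) = 4 * (1 + (0.786)(0.29)) = 4 * 1.22794 = 4.91176
  c_1 = sigma^2 theta_1 = 4 * (0.786) = 3.144
  c_2 = 0
Equations for k = 0 and k = 1 (AR order 1):
  gamma(0) = phi_1 gamma(1) + c_0
  gamma(1) = phi_1 gamma(0) + c_1
Substituting the second into the first: gamma(0) (1 - phi_1^2) = c_0 + phi_1 c_1, so
  gamma(0) = (c_0 + phi_1 c_1) / (1 - phi_1^2) = (4.91176 + (-0.496)(3.144)) / (1 - (-0.496)^2) = 3.352336 / 0.753984 = 4.446163.
Therefore gamma(0) = 4.4462 (to 4 decimal places).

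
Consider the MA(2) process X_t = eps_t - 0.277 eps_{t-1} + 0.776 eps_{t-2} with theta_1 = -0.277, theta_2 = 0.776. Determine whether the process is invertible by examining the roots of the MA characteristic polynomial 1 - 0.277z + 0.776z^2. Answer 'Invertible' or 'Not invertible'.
\text{Invertible}

The MA(q) characteristic polynomial is P(z) = 1 - 0.277z + 0.776z^2.
Invertibility requires all roots to lie outside the unit circle, i.e. |z| > 1 for every root.
Set 1 + (-0.277) z + (0.776) z^2 = 0, i.e. a z^2 + b z + c = 0 with a = 0.776, b = -0.277, c = 1.
Discriminant D = b^2 - 4ac = (-0.277)^2 - 4*(0.776)*1 = 0.076729 - (3.104) = -3.027271.
D < 0, so the roots are the complex-conjugate pair z = (-b +/- i sqrt(-D)) / (2a) = 0.1785 +/- 1.1211i.
For a conjugate pair |z|^2 = z * conj(z) = (product of roots) = c/a = 1/(0.776) = 1.28866, so |z| = sqrt(1.28866) = 1.1352 for both roots.
Moduli of all roots: 1.1352, 1.1352.
All moduli strictly greater than 1? Yes.
Verdict: Invertible.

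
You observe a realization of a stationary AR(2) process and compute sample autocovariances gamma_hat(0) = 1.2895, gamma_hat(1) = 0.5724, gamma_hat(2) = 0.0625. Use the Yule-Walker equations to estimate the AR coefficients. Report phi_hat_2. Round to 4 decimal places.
\hat\phi_{2} = -0.1850

The Yule-Walker equations for an AR(p) process read, in matrix form,
  Gamma_p phi = r_p,   with   (Gamma_p)_{ij} = gamma(|i - j|),
                       (r_p)_i = gamma(i),   i,j = 1..p.
Substitute the sample gammas (Toeplitz matrix and right-hand side of size 2):
  Gamma_p = [[1.2895, 0.5724], [0.5724, 1.2895]]
  r_p     = [0.5724, 0.0625]
Written out:
  1.2895 phi_1 + 0.5724 phi_2 = 0.5724
  0.5724 phi_1 + 1.2895 phi_2 = 0.0625
Solve by Cramer's rule:
  det = gamma(0)^2 - gamma(1)^2 = (1.2895)^2 - (0.5724)^2 = 1.66281025 - 0.32764176 = 1.33516849
  phi_hat_1 = [gamma(1) gamma(0) - gamma(1) gamma(2)] / det = [(0.5724)(1.2895) - (0.5724)(0.0625)] / 1.33516849 = 0.7023348 / 1.33516849 = 0.526
  phi_hat_2 = [gamma(0) gamma(2) - gamma(1)^2] / det = [(1.2895)(0.0625) - (0.5724)^2] / 1.33516849 = -0.24704801 / 1.33516849 = -0.185
So phi_hat = [0.5260, -0.1850].
Therefore phi_hat_2 = -0.1850.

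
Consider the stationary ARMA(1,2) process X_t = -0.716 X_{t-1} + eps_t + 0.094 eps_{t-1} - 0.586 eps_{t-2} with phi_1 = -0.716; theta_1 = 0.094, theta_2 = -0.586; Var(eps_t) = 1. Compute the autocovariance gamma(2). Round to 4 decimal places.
\gamma(2) = -0.1825

Multiply the model equation by X_{t-k} and take expectations. With theta_0 = psi_0 = 1 and psi_j the MA(infinity) weights, this gives
  gamma(k) - sum_i phi_i gamma(k-i) = c_k,
  c_k = sigma^2 * sum_{j=k..q} theta_j psi_{j-k}   (c_k = 0 for k > q),
using gamma(-m) = gamma(m).
psi-weights needed (psi_j = theta_j + sum_i phi_i psi_{j-i}):
  psi_1 = theta_1 + phi_1 = 0.094 + (-0.716) = -0.622
  psi_2 = theta_2 + phi_1 psi_1 = -0.586 + (-0.716)(-0.622) = -0.140648
Right-hand sides:
  c_0 = sigma^2 (1 + theta_1 psi_1 + theta_2 psi_2) = 1 * (1 + (0.094)(-0.622) + (-0.586)(-0.140648)) = 1 * 1.023952 = 1.023952
  c_1 = sigma^2 (theta_1 + theta_2 psi_1) = 1 * (0.094 + (-0.586)(-0.622)) = 0.458492
  c_2 = sigma^2 theta_2 = 1 * (-0.586) = -0.586
Equations for k = 0 and k = 1 (AR order 1):
  gamma(0) = phi_1 gamma(1) + c_0
  gamma(1) = phi_1 gamma(0) + c_1
Substituting the second into the first: gamma(0) (1 - phi_1^2) = c_0 + phi_1 c_1, so
  gamma(0) = (c_0 + phi_1 c_1) / (1 - phi_1^2) = (1.023952 + (-0.716)(0.458492)) / (1 - (-0.716)^2) = 0.695671 / 0.487344 = 1.427475.
  gamma(1) = phi_1 gamma(0) + c_1 = (-0.716)(1.427475) + (0.458492) = -0.56358.
For k = 2: gamma(2) = phi_1 gamma(1) + c_2
  = (-0.716)(-0.56358) + (-0.586) = -0.182477.
Therefore gamma(2) = -0.1825 (to 4 decimal places).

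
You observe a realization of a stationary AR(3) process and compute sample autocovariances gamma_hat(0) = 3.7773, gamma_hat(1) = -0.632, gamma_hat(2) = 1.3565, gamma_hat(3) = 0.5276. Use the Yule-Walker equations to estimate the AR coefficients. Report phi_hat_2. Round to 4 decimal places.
\hat\phi_{2} = 0.3710

The Yule-Walker equations for an AR(p) process read, in matrix form,
  Gamma_p phi = r_p,   with   (Gamma_p)_{ij} = gamma(|i - j|),
                       (r_p)_i = gamma(i),   i,j = 1..p.
Substitute the sample gammas (Toeplitz matrix and right-hand side of size 3):
  Gamma_p = [[3.7773, -0.632, 1.3565], [-0.632, 3.7773, -0.632], [1.3565, -0.632, 3.7773]]
  r_p     = [-0.632, 1.3565, 0.5276]
Written out (R1..R3):
  (R1) 3.7773 phi_1 - 0.632 phi_2 + 1.3565 phi_3 = -0.632
  (R2) -0.632 phi_1 + 3.7773 phi_2 - 0.632 phi_3 = 1.3565
  (R3) 1.3565 phi_1 - 0.632 phi_2 + 3.7773 phi_3 = 0.5276
Gaussian elimination:
  R2 <- R2 - (-0.632/3.7773) R1 = R2 - (-0.167315) R1:  3.671557 phi_2 - 0.405037 phi_3 = 1.250757
  R3 <- R3 - (1.3565/3.7773) R1 = R3 - (0.359119) R1:  -0.405037 phi_2 + 3.290155 phi_3 = 0.754563
  R3 <- R3 - (-0.405037/3.671557) R2 = R3 - (-0.110317) R2:  3.245473 phi_3 = 0.892543
Back-substitution:
  phi_hat_3 = 0.892543 / 3.245473 = 0.275012
  phi_hat_2 = (1.250757 - (-0.405037)(0.275012)) / 3.671557 = 0.371
  phi_hat_1 = (-0.632 - (-0.632)(0.371) - (1.3565)(0.275012)) / 3.7773 = -0.204003
So phi_hat = [-0.2040, 0.3710, 0.2750].
Therefore phi_hat_2 = 0.3710.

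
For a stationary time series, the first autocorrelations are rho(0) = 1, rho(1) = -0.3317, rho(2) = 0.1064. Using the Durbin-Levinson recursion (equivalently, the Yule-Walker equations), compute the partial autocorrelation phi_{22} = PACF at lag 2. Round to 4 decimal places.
\phi_{22} = -0.0041

The PACF at lag k is phi_{kk}, the last component of the solution
to the Yule-Walker system G_k phi = r_k where
  (G_k)_{ij} = rho(|i - j|), (r_k)_i = rho(i), i,j = 1..k.
Equivalently, Durbin-Levinson gives phi_{kk} iteratively:
  phi_{11} = rho(1)
  phi_{kk} = [rho(k) - sum_{j=1..k-1} phi_{k-1,j} rho(k-j)]
            / [1 - sum_{j=1..k-1} phi_{k-1,j} rho(j)],
  phi_{k,j} = phi_{k-1,j} - phi_{kk} phi_{k-1,k-j},  j = 1..k-1.
Step k = 1:
  phi_11 = rho(1) = -0.3317.
Step k = 2:
  phi_22 = [rho(2) - phi_11 rho(1)] / [1 - phi_11 rho(1)] = [0.1064 - (-0.3317)(-0.3317)] / [1 - (-0.3317)(-0.3317)]
         = -0.00362489 / 0.88997511 = -0.0041.
Therefore phi_{22} = -0.0041.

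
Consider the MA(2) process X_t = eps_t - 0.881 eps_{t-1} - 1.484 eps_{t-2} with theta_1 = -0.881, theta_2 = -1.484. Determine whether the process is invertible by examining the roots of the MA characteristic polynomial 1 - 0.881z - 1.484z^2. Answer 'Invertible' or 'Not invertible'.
\text{Not invertible}

The MA(q) characteristic polynomial is P(z) = 1 - 0.881z - 1.484z^2.
Invertibility requires all roots to lie outside the unit circle, i.e. |z| > 1 for every root.
Set 1 + (-0.881) z + (-1.484) z^2 = 0, i.e. a z^2 + b z + c = 0 with a = -1.484, b = -0.881, c = 1.
Discriminant D = b^2 - 4ac = (-0.881)^2 - 4*(-1.484)*1 = 0.776161 - (-5.936) = 6.712161.
D >= 0, so the roots are real: z = (-b +/- sqrt(D)) / (2a) = (0.881 +/- 2.590784) / (-2.968).
  z_1 = (0.881 + 2.590784) / (-2.968) = -1.1697,   |z_1| = 1.1697.
  z_2 = (0.881 - 2.590784) / (-2.968) = 0.5761,   |z_2| = 0.5761.
Moduli of all roots: 1.1697, 0.5761.
All moduli strictly greater than 1? No.
Verdict: Not invertible.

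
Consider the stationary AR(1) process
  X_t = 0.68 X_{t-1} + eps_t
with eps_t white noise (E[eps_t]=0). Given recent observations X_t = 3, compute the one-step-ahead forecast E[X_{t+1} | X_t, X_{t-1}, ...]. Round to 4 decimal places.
E[X_{t+1} \mid \mathcal F_t] = 2.0400

For an AR(p) model X_t = c + sum_i phi_i X_{t-i} + eps_t, the
one-step-ahead conditional mean is
  E[X_{t+1} | X_t, ...] = c + sum_i phi_i X_{t+1-i}.
Substitute known values:
  E[X_{t+1} | ...] = (0.68) * (3)
                   = 2.0400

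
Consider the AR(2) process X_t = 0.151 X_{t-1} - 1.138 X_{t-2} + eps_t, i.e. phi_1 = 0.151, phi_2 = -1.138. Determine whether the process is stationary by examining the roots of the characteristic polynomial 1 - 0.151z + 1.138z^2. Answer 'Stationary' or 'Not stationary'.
\text{Not stationary}

The AR(p) characteristic polynomial is P(z) = 1 - 0.151z + 1.138z^2.
Stationarity requires all roots to lie outside the unit circle, i.e. |z| > 1 for every root.
Set 1 + (-0.151) z + (1.138) z^2 = 0, i.e. a z^2 + b z + c = 0 with a = 1.138, b = -0.151, c = 1.
Discriminant D = b^2 - 4ac = (-0.151)^2 - 4*(1.138)*1 = 0.022801 - (4.552) = -4.529199.
D < 0, so the roots are the complex-conjugate pair z = (-b +/- i sqrt(-D)) / (2a) = 0.0663 +/- 0.9351i.
For a conjugate pair |z|^2 = z * conj(z) = (product of roots) = c/a = 1/(1.138) = 0.878735, so |z| = sqrt(0.878735) = 0.9374 for both roots.
Moduli of all roots: 0.9374, 0.9374.
All moduli strictly greater than 1? No.
Verdict: Not stationary.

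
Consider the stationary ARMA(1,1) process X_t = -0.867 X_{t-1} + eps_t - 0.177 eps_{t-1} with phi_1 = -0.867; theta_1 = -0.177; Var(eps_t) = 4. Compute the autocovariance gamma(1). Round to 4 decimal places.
\gamma(1) = -19.3984

Multiply the model equation by X_{t-k} and take expectations. With theta_0 = psi_0 = 1 and psi_j the MA(infinity) weights, this gives
  gamma(k) - sum_i phi_i gamma(k-i) = c_k,
  c_k = sigma^2 * sum_{j=k..q} theta_j psi_{j-k}   (c_k = 0 for k > q),
using gamma(-m) = gamma(m).
psi-weights needed (psi_j = theta_j + sum_i phi_i psi_{j-i}):
  psi_1 = theta_1 + phi_1 = -0.177 + (-0.867) = -1.044
Right-hand sides:
  c_0 = sigma^2 (1 + theta_1 psi_1) = 4 * (1 + (-0.177)(-1.044)) = 4 * 1.184788 = 4.739152
  c_1 = sigma^2 theta_1 = 4 * (-0.177) = -0.708
  c_2 = 0
Equations for k = 0 and k = 1 (AR order 1):
  gamma(0) = phi_1 gamma(1) + c_0
  gamma(1) = phi_1 gamma(0) + c_1
Substituting the second into the first: gamma(0) (1 - phi_1^2) = c_0 + phi_1 c_1, so
  gamma(0) = (c_0 + phi_1 c_1) / (1 - phi_1^2) = (4.739152 + (-0.867)(-0.708)) / (1 - (-0.867)^2) = 5.352988 / 0.248311 = 21.557595.
  gamma(1) = phi_1 gamma(0) + c_1 = (-0.867)(21.557595) + (-0.708) = -19.398435.
Therefore gamma(1) = -19.3984 (to 4 decimal places).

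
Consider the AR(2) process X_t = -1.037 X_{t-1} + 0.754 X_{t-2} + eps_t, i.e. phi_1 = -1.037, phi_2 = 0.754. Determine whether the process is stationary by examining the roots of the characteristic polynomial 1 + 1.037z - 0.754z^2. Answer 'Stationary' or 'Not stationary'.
\text{Not stationary}

The AR(p) characteristic polynomial is P(z) = 1 + 1.037z - 0.754z^2.
Stationarity requires all roots to lie outside the unit circle, i.e. |z| > 1 for every root.
Set 1 + (1.037) z + (-0.754) z^2 = 0, i.e. a z^2 + b z + c = 0 with a = -0.754, b = 1.037, c = 1.
Discriminant D = b^2 - 4ac = (1.037)^2 - 4*(-0.754)*1 = 1.075369 - (-3.016) = 4.091369.
D >= 0, so the roots are real: z = (-b +/- sqrt(D)) / (2a) = (-1.037 +/- 2.022713) / (-1.508).
  z_1 = (-1.037 + 2.022713) / (-1.508) = -0.6537,   |z_1| = 0.6537.
  z_2 = (-1.037 - 2.022713) / (-1.508) = 2.029,   |z_2| = 2.029.
Moduli of all roots: 0.6537, 2.0290.
All moduli strictly greater than 1? No.
Verdict: Not stationary.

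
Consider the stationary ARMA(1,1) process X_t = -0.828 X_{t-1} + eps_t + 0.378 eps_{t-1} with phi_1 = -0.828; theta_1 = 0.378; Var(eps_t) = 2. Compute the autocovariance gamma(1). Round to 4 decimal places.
\gamma(1) = -1.9665

Multiply the model equation by X_{t-k} and take expectations. With theta_0 = psi_0 = 1 and psi_j the MA(infinity) weights, this gives
  gamma(k) - sum_i phi_i gamma(k-i) = c_k,
  c_k = sigma^2 * sum_{j=k..q} theta_j psi_{j-k}   (c_k = 0 for k > q),
using gamma(-m) = gamma(m).
psi-weights needed (psi_j = theta_j + sum_i phi_i psi_{j-i}):
  psi_1 = theta_1 + phi_1 = 0.378 + (-0.828) = -0.45
Right-hand sides:
  c_0 = sigma^2 (1 + theta_1 psi_1) = 2 * (1 + (0.378)(-0.45)) = 2 * 0.8299 = 1.6598
  c_1 = sigma^2 theta_1 = 2 * (0.378) = 0.756
  c_2 = 0
Equations for k = 0 and k = 1 (AR order 1):
  gamma(0) = phi_1 gamma(1) + c_0
  gamma(1) = phi_1 gamma(0) + c_1
Substituting the second into the first: gamma(0) (1 - phi_1^2) = c_0 + phi_1 c_1, so
  gamma(0) = (c_0 + phi_1 c_1) / (1 - phi_1^2) = (1.6598 + (-0.828)(0.756)) / (1 - (-0.828)^2) = 1.033832 / 0.314416 = 3.288102.
  gamma(1) = phi_1 gamma(0) + c_1 = (-0.828)(3.288102) + (0.756) = -1.966549.
Therefore gamma(1) = -1.9665 (to 4 decimal places).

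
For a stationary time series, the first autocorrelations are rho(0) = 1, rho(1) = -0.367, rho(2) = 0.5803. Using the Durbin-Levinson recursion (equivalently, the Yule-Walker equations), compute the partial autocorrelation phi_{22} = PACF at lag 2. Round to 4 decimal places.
\phi_{22} = 0.5150

The PACF at lag k is phi_{kk}, the last component of the solution
to the Yule-Walker system G_k phi = r_k where
  (G_k)_{ij} = rho(|i - j|), (r_k)_i = rho(i), i,j = 1..k.
Equivalently, Durbin-Levinson gives phi_{kk} iteratively:
  phi_{11} = rho(1)
  phi_{kk} = [rho(k) - sum_{j=1..k-1} phi_{k-1,j} rho(k-j)]
            / [1 - sum_{j=1..k-1} phi_{k-1,j} rho(j)],
  phi_{k,j} = phi_{k-1,j} - phi_{kk} phi_{k-1,k-j},  j = 1..k-1.
Step k = 1:
  phi_11 = rho(1) = -0.367.
Step k = 2:
  phi_22 = [rho(2) - phi_11 rho(1)] / [1 - phi_11 rho(1)] = [0.5803 - (-0.367)(-0.367)] / [1 - (-0.367)(-0.367)]
         = 0.445611 / 0.865311 = 0.515.
Therefore phi_{22} = 0.5150.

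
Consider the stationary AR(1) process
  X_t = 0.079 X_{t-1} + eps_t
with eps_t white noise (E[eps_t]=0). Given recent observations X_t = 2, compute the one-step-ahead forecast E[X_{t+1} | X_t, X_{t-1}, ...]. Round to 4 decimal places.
E[X_{t+1} \mid \mathcal F_t] = 0.1580

For an AR(p) model X_t = c + sum_i phi_i X_{t-i} + eps_t, the
one-step-ahead conditional mean is
  E[X_{t+1} | X_t, ...] = c + sum_i phi_i X_{t+1-i}.
Substitute known values:
  E[X_{t+1} | ...] = (0.079) * (2)
                   = 0.1580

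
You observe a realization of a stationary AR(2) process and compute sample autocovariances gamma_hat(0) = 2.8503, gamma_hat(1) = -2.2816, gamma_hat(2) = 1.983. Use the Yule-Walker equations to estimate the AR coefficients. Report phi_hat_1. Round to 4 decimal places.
\hat\phi_{1} = -0.6780

The Yule-Walker equations for an AR(p) process read, in matrix form,
  Gamma_p phi = r_p,   with   (Gamma_p)_{ij} = gamma(|i - j|),
                       (r_p)_i = gamma(i),   i,j = 1..p.
Substitute the sample gammas (Toeplitz matrix and right-hand side of size 2):
  Gamma_p = [[2.8503, -2.2816], [-2.2816, 2.8503]]
  r_p     = [-2.2816, 1.983]
Written out:
  2.8503 phi_1 - 2.2816 phi_2 = -2.2816
  -2.2816 phi_1 + 2.8503 phi_2 = 1.983
Solve by Cramer's rule:
  det = gamma(0)^2 - gamma(1)^2 = (2.8503)^2 - (-2.2816)^2 = 8.12421009 - 5.20569856 = 2.91851153
  phi_hat_1 = [gamma(1) gamma(0) - gamma(1) gamma(2)] / det = [(-2.2816)(2.8503) - (-2.2816)(1.983)] / 2.91851153 = -1.97883168 / 2.91851153 = -0.678
  phi_hat_2 = [gamma(0) gamma(2) - gamma(1)^2] / det = [(2.8503)(1.983) - (-2.2816)^2] / 2.91851153 = 0.44644634 / 2.91851153 = 0.153
So phi_hat = [-0.6780, 0.1530].
Therefore phi_hat_1 = -0.6780.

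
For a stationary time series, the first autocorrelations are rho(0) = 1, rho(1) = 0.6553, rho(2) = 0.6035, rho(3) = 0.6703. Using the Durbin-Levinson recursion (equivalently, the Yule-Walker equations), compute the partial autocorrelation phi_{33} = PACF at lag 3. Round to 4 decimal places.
\phi_{33} = 0.3779

The PACF at lag k is phi_{kk}, the last component of the solution
to the Yule-Walker system G_k phi = r_k where
  (G_k)_{ij} = rho(|i - j|), (r_k)_i = rho(i), i,j = 1..k.
Equivalently, Durbin-Levinson gives phi_{kk} iteratively:
  phi_{11} = rho(1)
  phi_{kk} = [rho(k) - sum_{j=1..k-1} phi_{k-1,j} rho(k-j)]
            / [1 - sum_{j=1..k-1} phi_{k-1,j} rho(j)],
  phi_{k,j} = phi_{k-1,j} - phi_{kk} phi_{k-1,k-j},  j = 1..k-1.
Step k = 1:
  phi_11 = rho(1) = 0.6553.
Step k = 2:
  phi_22 = [rho(2) - phi_11 rho(1)] / [1 - phi_11 rho(1)] = [0.6035 - (0.6553)(0.6553)] / [1 - (0.6553)(0.6553)]
         = 0.17408191 / 0.57058191 = 0.305095.
  Update: phi_21 = phi_11 - phi_22 phi_11 = 0.6553 - (0.305095)(0.6553) = 0.455371.
Step k = 3:
  phi_33 = [rho(3) - phi_21 rho(2) - phi_22 rho(1)] / [1 - phi_21 rho(1) - phi_22 rho(2)]
    numerator   = 0.6703 - (0.455371)(0.6035) - (0.305095)(0.6553) = 0.1955546
    denominator = 1 - (0.455371)(0.6553) - (0.305095)(0.6035) = 0.51747032
  phi_33 = 0.1955546 / 0.51747032 = 0.3779.
Therefore phi_{33} = 0.3779.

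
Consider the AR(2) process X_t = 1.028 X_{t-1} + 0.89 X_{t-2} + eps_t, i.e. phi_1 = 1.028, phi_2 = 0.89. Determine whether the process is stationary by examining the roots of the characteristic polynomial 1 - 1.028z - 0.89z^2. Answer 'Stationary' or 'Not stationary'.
\text{Not stationary}

The AR(p) characteristic polynomial is P(z) = 1 - 1.028z - 0.89z^2.
Stationarity requires all roots to lie outside the unit circle, i.e. |z| > 1 for every root.
Set 1 + (-1.028) z + (-0.89) z^2 = 0, i.e. a z^2 + b z + c = 0 with a = -0.89, b = -1.028, c = 1.
Discriminant D = b^2 - 4ac = (-1.028)^2 - 4*(-0.89)*1 = 1.056784 - (-3.56) = 4.616784.
D >= 0, so the roots are real: z = (-b +/- sqrt(D)) / (2a) = (1.028 +/- 2.14867) / (-1.78).
  z_1 = (1.028 + 2.14867) / (-1.78) = -1.7846,   |z_1| = 1.7846.
  z_2 = (1.028 - 2.14867) / (-1.78) = 0.6296,   |z_2| = 0.6296.
Moduli of all roots: 1.7846, 0.6296.
All moduli strictly greater than 1? No.
Verdict: Not stationary.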